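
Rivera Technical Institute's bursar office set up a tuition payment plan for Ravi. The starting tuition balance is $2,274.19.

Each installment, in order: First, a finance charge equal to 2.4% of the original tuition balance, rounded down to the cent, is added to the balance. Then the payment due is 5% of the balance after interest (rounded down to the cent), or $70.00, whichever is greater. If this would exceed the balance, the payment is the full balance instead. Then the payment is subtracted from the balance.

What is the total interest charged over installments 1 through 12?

$654.96

Installment 1: $2,274.19 +$54.58 interest = $2,328.77; pay $116.43 → $2,212.34
Installment 2: $2,212.34 +$54.58 interest = $2,266.92; pay $113.34 → $2,153.58
Installment 3: $2,153.58 +$54.58 interest = $2,208.16; pay $110.40 → $2,097.76
Installment 4: $2,097.76 +$54.58 interest = $2,152.34; pay $107.61 → $2,044.73
Installment 5: $2,044.73 +$54.58 interest = $2,099.31; pay $104.96 → $1,994.35
Installment 6: $1,994.35 +$54.58 interest = $2,048.93; pay $102.44 → $1,946.49
Installment 7: $1,946.49 +$54.58 interest = $2,001.07; pay $100.05 → $1,901.02
Installment 8: $1,901.02 +$54.58 interest = $1,955.60; pay $97.78 → $1,857.82
Installment 9: $1,857.82 +$54.58 interest = $1,912.40; pay $95.62 → $1,816.78
Installment 10: $1,816.78 +$54.58 interest = $1,871.36; pay $93.56 → $1,777.80
Installment 11: $1,777.80 +$54.58 interest = $1,832.38; pay $91.61 → $1,740.77
Installment 12: $1,740.77 +$54.58 interest = $1,795.35; pay $89.76 → $1,705.59
Total interest: $54.58 + $54.58 + $54.58 + $54.58 + $54.58 + $54.58 + $54.58 + $54.58 + $54.58 + $54.58 + $54.58 + $54.58 = $654.96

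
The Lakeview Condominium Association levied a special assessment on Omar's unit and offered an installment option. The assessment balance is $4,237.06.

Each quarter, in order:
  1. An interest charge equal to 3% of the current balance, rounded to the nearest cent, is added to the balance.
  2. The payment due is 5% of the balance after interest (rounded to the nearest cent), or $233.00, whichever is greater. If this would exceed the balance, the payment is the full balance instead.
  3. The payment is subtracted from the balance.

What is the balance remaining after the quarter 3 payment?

# | Opening | Interest | Payment | End bal
1 | $4,237.06 | $127.11 | $233.00 | $4,131.17
2 | $4,131.17 | $123.94 | $233.00 | $4,022.11
3 | $4,022.11 | $120.66 | $233.00 | $3,909.77

$3,909.77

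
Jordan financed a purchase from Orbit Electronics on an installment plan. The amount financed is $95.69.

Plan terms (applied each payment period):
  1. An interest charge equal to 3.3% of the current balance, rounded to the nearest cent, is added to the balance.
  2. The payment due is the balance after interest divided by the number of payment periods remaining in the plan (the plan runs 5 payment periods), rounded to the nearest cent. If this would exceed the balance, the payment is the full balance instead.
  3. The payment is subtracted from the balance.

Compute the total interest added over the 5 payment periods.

Payment period 1: $95.69 +$3.16 interest = $98.85; pay $19.77 → $79.08
Payment period 2: $79.08 +$2.61 interest = $81.69; pay $20.42 → $61.27
Payment period 3: $61.27 +$2.02 interest = $63.29; pay $21.10 → $42.19
Payment period 4: $42.19 +$1.39 interest = $43.58; pay $21.79 → $21.79
Payment period 5: $21.79 +$0.72 interest = $22.51; pay $22.51 → $0.00
Total interest: $3.16 + $2.61 + $2.02 + $1.39 + $0.72 = $9.90

$9.90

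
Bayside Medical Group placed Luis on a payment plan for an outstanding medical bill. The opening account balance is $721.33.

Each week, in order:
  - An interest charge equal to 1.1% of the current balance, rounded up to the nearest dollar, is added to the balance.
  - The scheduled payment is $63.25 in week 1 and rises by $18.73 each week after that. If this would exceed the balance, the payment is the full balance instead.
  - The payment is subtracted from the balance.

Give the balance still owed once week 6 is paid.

Week 1: $721.33 +$8.00 interest = $729.33; pay $63.25 → $666.08
Week 2: $666.08 +$8.00 interest = $674.08; pay $81.98 → $592.10
Week 3: $592.10 +$7.00 interest = $599.10; pay $100.71 → $498.39
Week 4: $498.39 +$6.00 interest = $504.39; pay $119.44 → $384.95
Week 5: $384.95 +$5.00 interest = $389.95; pay $138.17 → $251.78
Week 6: $251.78 +$3.00 interest = $254.78; pay $156.90 → $97.88

$97.88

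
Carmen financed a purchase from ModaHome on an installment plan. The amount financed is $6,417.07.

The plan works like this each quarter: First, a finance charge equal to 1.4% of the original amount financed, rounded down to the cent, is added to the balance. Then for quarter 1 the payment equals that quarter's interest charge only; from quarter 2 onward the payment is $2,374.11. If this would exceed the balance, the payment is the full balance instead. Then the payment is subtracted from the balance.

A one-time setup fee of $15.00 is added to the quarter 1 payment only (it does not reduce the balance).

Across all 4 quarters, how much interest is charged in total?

$359.32

Quarter 1: $6,417.07 +$89.83 interest = $6,506.90; pay $89.83 (+ $15.00 fee) → $6,417.07
Quarter 2: $6,417.07 +$89.83 interest = $6,506.90; pay $2,374.11 → $4,132.79
Quarter 3: $4,132.79 +$89.83 interest = $4,222.62; pay $2,374.11 → $1,848.51
Quarter 4: $1,848.51 +$89.83 interest = $1,938.34; pay $1,938.34 → $0.00
Total interest: $89.83 + $89.83 + $89.83 + $89.83 = $359.32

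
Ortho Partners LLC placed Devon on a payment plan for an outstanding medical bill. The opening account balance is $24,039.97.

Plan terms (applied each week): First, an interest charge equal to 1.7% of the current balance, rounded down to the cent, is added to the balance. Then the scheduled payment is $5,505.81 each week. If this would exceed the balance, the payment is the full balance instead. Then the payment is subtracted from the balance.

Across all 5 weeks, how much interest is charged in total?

# | Opening | Interest | Payment | End bal
1 | $24,039.97 | $408.67 | $5,505.81 | $18,942.83
2 | $18,942.83 | $322.02 | $5,505.81 | $13,759.04
3 | $13,759.04 | $233.90 | $5,505.81 | $8,487.13
4 | $8,487.13 | $144.28 | $5,505.81 | $3,125.60
5 | $3,125.60 | $53.13 | $3,178.73 | $0.00
Total interest: $408.67 + $322.02 + $233.90 + $144.28 + $53.13 = $1,162.00

$1,162.00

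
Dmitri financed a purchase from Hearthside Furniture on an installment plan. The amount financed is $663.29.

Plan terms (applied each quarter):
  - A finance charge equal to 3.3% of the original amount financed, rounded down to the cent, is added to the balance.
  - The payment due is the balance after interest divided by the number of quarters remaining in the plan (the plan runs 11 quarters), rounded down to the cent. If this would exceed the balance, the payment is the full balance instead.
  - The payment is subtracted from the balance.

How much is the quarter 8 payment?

$86.26

Quarter 1: $663.29 +$21.88 interest = $685.17; pay $62.28 → $622.89
Quarter 2: $622.89 +$21.88 interest = $644.77; pay $64.47 → $580.30
Quarter 3: $580.30 +$21.88 interest = $602.18; pay $66.90 → $535.28
Quarter 4: $535.28 +$21.88 interest = $557.16; pay $69.64 → $487.52
Quarter 5: $487.52 +$21.88 interest = $509.40; pay $72.77 → $436.63
Quarter 6: $436.63 +$21.88 interest = $458.51; pay $76.41 → $382.10
Quarter 7: $382.10 +$21.88 interest = $403.98; pay $80.79 → $323.19
Quarter 8: $323.19 +$21.88 interest = $345.07; pay $86.26 → $258.81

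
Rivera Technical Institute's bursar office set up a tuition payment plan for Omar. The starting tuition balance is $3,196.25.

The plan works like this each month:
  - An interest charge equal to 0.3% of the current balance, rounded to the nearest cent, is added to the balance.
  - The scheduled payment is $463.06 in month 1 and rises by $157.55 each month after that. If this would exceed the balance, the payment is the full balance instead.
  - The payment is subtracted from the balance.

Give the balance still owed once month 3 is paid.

$1,358.63

Month 1: opening $3,196.25; interest $9.59 → $3,205.84; payment $463.06; balance $2,742.78
Month 2: opening $2,742.78; interest $8.23 → $2,751.01; payment $620.61; balance $2,130.40
Month 3: opening $2,130.40; interest $6.39 → $2,136.79; payment $778.16; balance $1,358.63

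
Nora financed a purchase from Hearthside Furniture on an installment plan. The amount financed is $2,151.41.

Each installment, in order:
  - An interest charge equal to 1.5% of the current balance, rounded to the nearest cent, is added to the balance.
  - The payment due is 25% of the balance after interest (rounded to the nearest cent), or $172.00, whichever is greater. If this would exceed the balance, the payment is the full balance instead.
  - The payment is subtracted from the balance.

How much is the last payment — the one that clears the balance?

Installment 1: $2,151.41 +$32.27 interest = $2,183.68; pay $545.92 → $1,637.76
Installment 2: $1,637.76 +$24.57 interest = $1,662.33; pay $415.58 → $1,246.75
Installment 3: $1,246.75 +$18.70 interest = $1,265.45; pay $316.36 → $949.09
Installment 4: $949.09 +$14.24 interest = $963.33; pay $240.83 → $722.50
Installment 5: $722.50 +$10.84 interest = $733.34; pay $183.34 → $550.00
Installment 6: $550.00 +$8.25 interest = $558.25; pay $172.00 → $386.25
Installment 7: $386.25 +$5.79 interest = $392.04; pay $172.00 → $220.04
Installment 8: $220.04 +$3.30 interest = $223.34; pay $172.00 → $51.34
Installment 9: $51.34 +$0.77 interest = $52.11; pay $52.11 → $0.00

$52.11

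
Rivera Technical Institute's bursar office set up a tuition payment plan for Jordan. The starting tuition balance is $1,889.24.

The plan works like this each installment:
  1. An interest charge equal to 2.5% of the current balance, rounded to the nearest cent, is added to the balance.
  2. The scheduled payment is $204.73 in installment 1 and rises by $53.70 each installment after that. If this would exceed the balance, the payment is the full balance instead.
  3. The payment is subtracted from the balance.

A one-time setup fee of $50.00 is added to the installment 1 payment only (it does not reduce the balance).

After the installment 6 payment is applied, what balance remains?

$50.32

# | Opening | Interest | Payment | Fee | End bal
1 | $1,889.24 | $47.23 | $204.73 | $50.00 | $1,731.74
2 | $1,731.74 | $43.29 | $258.43 | — | $1,516.60
3 | $1,516.60 | $37.92 | $312.13 | — | $1,242.39
4 | $1,242.39 | $31.06 | $365.83 | — | $907.62
5 | $907.62 | $22.69 | $419.53 | — | $510.78
6 | $510.78 | $12.77 | $473.23 | — | $50.32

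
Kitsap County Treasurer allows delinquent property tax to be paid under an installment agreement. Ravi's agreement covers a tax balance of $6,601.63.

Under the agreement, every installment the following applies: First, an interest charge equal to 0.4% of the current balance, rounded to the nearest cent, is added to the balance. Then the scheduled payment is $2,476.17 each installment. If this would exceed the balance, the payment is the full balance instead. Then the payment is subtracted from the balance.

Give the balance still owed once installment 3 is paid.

# | Opening | Interest | Payment | End bal
1 | $6,601.63 | $26.41 | $2,476.17 | $4,151.87
2 | $4,151.87 | $16.61 | $2,476.17 | $1,692.31
3 | $1,692.31 | $6.77 | $1,699.08 | $0.00

$0.00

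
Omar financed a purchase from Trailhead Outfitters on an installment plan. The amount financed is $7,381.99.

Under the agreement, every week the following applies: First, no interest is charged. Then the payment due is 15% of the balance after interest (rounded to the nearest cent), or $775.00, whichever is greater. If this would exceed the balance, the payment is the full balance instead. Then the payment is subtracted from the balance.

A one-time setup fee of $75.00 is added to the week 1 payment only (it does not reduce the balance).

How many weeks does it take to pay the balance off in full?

# | Opening | Payment | Fee | End bal
1 | $7,381.99 | $1,107.30 | $75.00 | $6,274.69
2 | $6,274.69 | $941.20 | — | $5,333.49
3 | $5,333.49 | $800.02 | — | $4,533.47
4 | $4,533.47 | $775.00 | — | $3,758.47
5 | $3,758.47 | $775.00 | — | $2,983.47
6 | $2,983.47 | $775.00 | — | $2,208.47
7 | $2,208.47 | $775.00 | — | $1,433.47
8 | $1,433.47 | $775.00 | — | $658.47
9 | $658.47 | $658.47 | — | $0.00
Balance reaches $0.00 in week 9.

9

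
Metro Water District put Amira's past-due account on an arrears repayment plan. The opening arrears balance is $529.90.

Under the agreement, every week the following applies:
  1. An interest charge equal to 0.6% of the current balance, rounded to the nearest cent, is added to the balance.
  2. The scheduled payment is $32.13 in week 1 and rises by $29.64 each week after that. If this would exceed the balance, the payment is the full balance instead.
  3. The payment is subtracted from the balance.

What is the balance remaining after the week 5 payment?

# | Opening | Interest | Payment | End bal
1 | $529.90 | $3.18 | $32.13 | $500.95
2 | $500.95 | $3.01 | $61.77 | $442.19
3 | $442.19 | $2.65 | $91.41 | $353.43
4 | $353.43 | $2.12 | $121.05 | $234.50
5 | $234.50 | $1.41 | $150.69 | $85.22

$85.22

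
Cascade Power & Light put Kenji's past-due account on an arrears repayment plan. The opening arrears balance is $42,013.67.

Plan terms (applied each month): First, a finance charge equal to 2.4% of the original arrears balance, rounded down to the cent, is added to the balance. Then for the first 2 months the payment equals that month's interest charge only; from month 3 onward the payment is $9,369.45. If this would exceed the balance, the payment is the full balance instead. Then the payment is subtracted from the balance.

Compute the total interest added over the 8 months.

$8,066.56

Month 1: $42,013.67 +$1,008.32 interest = $43,021.99; pay $1,008.32 → $42,013.67
Month 2: $42,013.67 +$1,008.32 interest = $43,021.99; pay $1,008.32 → $42,013.67
Month 3: $42,013.67 +$1,008.32 interest = $43,021.99; pay $9,369.45 → $33,652.54
Month 4: $33,652.54 +$1,008.32 interest = $34,660.86; pay $9,369.45 → $25,291.41
Month 5: $25,291.41 +$1,008.32 interest = $26,299.73; pay $9,369.45 → $16,930.28
Month 6: $16,930.28 +$1,008.32 interest = $17,938.60; pay $9,369.45 → $8,569.15
Month 7: $8,569.15 +$1,008.32 interest = $9,577.47; pay $9,369.45 → $208.02
Month 8: $208.02 +$1,008.32 interest = $1,216.34; pay $1,216.34 → $0.00
Total interest: $1,008.32 + $1,008.32 + $1,008.32 + $1,008.32 + $1,008.32 + $1,008.32 + $1,008.32 + $1,008.32 = $8,066.56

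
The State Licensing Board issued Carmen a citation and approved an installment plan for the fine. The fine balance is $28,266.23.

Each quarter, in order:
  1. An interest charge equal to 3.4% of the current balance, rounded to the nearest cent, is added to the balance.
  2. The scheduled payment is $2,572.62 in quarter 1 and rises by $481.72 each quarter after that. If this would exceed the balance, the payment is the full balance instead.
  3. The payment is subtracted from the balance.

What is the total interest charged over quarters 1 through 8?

$5,088.07

Quarter 1: $28,266.23 +$961.05 interest = $29,227.28; pay $2,572.62 → $26,654.66
Quarter 2: $26,654.66 +$906.26 interest = $27,560.92; pay $3,054.34 → $24,506.58
Quarter 3: $24,506.58 +$833.22 interest = $25,339.80; pay $3,536.06 → $21,803.74
Quarter 4: $21,803.74 +$741.33 interest = $22,545.07; pay $4,017.78 → $18,527.29
Quarter 5: $18,527.29 +$629.93 interest = $19,157.22; pay $4,499.50 → $14,657.72
Quarter 6: $14,657.72 +$498.36 interest = $15,156.08; pay $4,981.22 → $10,174.86
Quarter 7: $10,174.86 +$345.95 interest = $10,520.81; pay $5,462.94 → $5,057.87
Quarter 8: $5,057.87 +$171.97 interest = $5,229.84; pay $5,229.84 → $0.00
Total interest: $961.05 + $906.26 + $833.22 + $741.33 + $629.93 + $498.36 + $345.95 + $171.97 = $5,088.07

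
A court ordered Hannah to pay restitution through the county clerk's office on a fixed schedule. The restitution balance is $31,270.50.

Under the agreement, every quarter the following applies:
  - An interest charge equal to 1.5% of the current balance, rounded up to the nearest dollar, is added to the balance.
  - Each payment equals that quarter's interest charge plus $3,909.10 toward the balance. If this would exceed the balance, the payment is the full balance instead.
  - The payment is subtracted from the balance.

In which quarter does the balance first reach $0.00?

8

Quarter 1: opening $31,270.50; interest $470.00 → $31,740.50; payment $4,379.10; balance $27,361.40
Quarter 2: opening $27,361.40; interest $411.00 → $27,772.40; payment $4,320.10; balance $23,452.30
Quarter 3: opening $23,452.30; interest $352.00 → $23,804.30; payment $4,261.10; balance $19,543.20
Quarter 4: opening $19,543.20; interest $294.00 → $19,837.20; payment $4,203.10; balance $15,634.10
Quarter 5: opening $15,634.10; interest $235.00 → $15,869.10; payment $4,144.10; balance $11,725.00
Quarter 6: opening $11,725.00; interest $176.00 → $11,901.00; payment $4,085.10; balance $7,815.90
Quarter 7: opening $7,815.90; interest $118.00 → $7,933.90; payment $4,027.10; balance $3,906.80
Quarter 8: opening $3,906.80; interest $59.00 → $3,965.80; payment $3,965.80; balance $0.00
Balance reaches $0.00 in quarter 8.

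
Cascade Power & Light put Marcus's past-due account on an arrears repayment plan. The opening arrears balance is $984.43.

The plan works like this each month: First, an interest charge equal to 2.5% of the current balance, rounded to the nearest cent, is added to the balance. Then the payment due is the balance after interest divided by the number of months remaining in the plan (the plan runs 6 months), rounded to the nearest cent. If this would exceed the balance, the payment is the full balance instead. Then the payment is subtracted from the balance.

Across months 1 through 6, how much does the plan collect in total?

Month 1: opening $984.43; interest $24.61 → $1,009.04; payment $168.17; balance $840.87
Month 2: opening $840.87; interest $21.02 → $861.89; payment $172.38; balance $689.51
Month 3: opening $689.51; interest $17.24 → $706.75; payment $176.69; balance $530.06
Month 4: opening $530.06; interest $13.25 → $543.31; payment $181.10; balance $362.21
Month 5: opening $362.21; interest $9.06 → $371.27; payment $185.64; balance $185.63
Month 6: opening $185.63; interest $4.64 → $190.27; payment $190.27; balance $0.00
Total paid: $1,074.25

$1,074.25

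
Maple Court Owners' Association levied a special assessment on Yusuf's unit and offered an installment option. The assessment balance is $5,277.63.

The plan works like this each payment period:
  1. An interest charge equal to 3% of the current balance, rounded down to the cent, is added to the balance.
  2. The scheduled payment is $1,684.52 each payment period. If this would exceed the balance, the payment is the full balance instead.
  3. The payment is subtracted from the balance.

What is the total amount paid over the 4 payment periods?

$5,630.67

Payment period 1: $5,277.63 +$158.32 interest = $5,435.95; pay $1,684.52 → $3,751.43
Payment period 2: $3,751.43 +$112.54 interest = $3,863.97; pay $1,684.52 → $2,179.45
Payment period 3: $2,179.45 +$65.38 interest = $2,244.83; pay $1,684.52 → $560.31
Payment period 4: $560.31 +$16.80 interest = $577.11; pay $577.11 → $0.00
Total paid: $5,630.67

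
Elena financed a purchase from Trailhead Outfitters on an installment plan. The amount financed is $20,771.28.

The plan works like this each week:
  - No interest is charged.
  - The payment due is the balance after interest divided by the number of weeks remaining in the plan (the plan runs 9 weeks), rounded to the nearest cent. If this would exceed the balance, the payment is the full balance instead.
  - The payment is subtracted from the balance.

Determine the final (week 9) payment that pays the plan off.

$2,307.92

Week 1: $20,771.28 − $2,307.92 → $18,463.36
Week 2: $18,463.36 − $2,307.92 → $16,155.44
Week 3: $16,155.44 − $2,307.92 → $13,847.52
Week 4: $13,847.52 − $2,307.92 → $11,539.60
Week 5: $11,539.60 − $2,307.92 → $9,231.68
Week 6: $9,231.68 − $2,307.92 → $6,923.76
Week 7: $6,923.76 − $2,307.92 → $4,615.84
Week 8: $4,615.84 − $2,307.92 → $2,307.92
Week 9: $2,307.92 − $2,307.92 → $0.00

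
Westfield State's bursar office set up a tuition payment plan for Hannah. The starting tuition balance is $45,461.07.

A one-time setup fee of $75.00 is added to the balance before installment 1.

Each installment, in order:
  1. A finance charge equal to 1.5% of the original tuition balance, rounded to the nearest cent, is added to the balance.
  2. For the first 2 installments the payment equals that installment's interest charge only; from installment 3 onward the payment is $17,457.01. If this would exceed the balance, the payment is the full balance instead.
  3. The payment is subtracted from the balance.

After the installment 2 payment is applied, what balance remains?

$45,536.07

Installment 1: opening $45,536.07; interest $681.92 → $46,217.99; payment $681.92; balance $45,536.07
Installment 2: opening $45,536.07; interest $681.92 → $46,217.99; payment $681.92; balance $45,536.07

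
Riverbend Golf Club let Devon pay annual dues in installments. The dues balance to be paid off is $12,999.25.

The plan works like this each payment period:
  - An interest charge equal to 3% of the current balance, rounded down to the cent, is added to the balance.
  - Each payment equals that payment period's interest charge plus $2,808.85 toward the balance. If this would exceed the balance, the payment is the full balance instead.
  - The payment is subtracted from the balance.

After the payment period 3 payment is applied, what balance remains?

Payment period 1: opening $12,999.25; interest $389.97 → $13,389.22; payment $3,198.82; balance $10,190.40
Payment period 2: opening $10,190.40; interest $305.71 → $10,496.11; payment $3,114.56; balance $7,381.55
Payment period 3: opening $7,381.55; interest $221.44 → $7,602.99; payment $3,030.29; balance $4,572.70

$4,572.70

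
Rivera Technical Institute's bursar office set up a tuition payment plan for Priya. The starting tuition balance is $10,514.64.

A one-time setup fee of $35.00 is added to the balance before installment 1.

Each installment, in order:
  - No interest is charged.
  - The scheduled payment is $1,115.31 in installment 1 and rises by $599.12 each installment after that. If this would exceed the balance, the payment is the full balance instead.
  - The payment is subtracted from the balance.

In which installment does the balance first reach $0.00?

5

Installment 1: opening $10,549.64; payment $1,115.31; balance $9,434.33
Installment 2: opening $9,434.33; payment $1,714.43; balance $7,719.90
Installment 3: opening $7,719.90; payment $2,313.55; balance $5,406.35
Installment 4: opening $5,406.35; payment $2,912.67; balance $2,493.68
Installment 5: opening $2,493.68; payment $2,493.68; balance $0.00
Balance reaches $0.00 in installment 5.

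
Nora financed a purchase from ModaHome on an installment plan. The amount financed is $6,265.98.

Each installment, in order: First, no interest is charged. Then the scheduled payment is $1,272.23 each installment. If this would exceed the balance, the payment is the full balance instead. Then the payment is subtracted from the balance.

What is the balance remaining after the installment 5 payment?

$0.00

# | Opening | Payment | End bal
1 | $6,265.98 | $1,272.23 | $4,993.75
2 | $4,993.75 | $1,272.23 | $3,721.52
3 | $3,721.52 | $1,272.23 | $2,449.29
4 | $2,449.29 | $1,272.23 | $1,177.06
5 | $1,177.06 | $1,177.06 | $0.00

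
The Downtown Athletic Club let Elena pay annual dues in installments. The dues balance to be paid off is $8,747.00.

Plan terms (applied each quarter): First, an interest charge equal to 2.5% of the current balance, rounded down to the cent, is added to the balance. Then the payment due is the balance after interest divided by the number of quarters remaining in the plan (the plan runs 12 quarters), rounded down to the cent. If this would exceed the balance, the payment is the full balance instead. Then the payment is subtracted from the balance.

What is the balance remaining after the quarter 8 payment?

$3,552.45

Quarter 1: opening $8,747.00; interest $218.67 → $8,965.67; payment $747.13; balance $8,218.54
Quarter 2: opening $8,218.54; interest $205.46 → $8,424.00; payment $765.81; balance $7,658.19
Quarter 3: opening $7,658.19; interest $191.45 → $7,849.64; payment $784.96; balance $7,064.68
Quarter 4: opening $7,064.68; interest $176.61 → $7,241.29; payment $804.58; balance $6,436.71
Quarter 5: opening $6,436.71; interest $160.91 → $6,597.62; payment $824.70; balance $5,772.92
Quarter 6: opening $5,772.92; interest $144.32 → $5,917.24; payment $845.32; balance $5,071.92
Quarter 7: opening $5,071.92; interest $126.79 → $5,198.71; payment $866.45; balance $4,332.26
Quarter 8: opening $4,332.26; interest $108.30 → $4,440.56; payment $888.11; balance $3,552.45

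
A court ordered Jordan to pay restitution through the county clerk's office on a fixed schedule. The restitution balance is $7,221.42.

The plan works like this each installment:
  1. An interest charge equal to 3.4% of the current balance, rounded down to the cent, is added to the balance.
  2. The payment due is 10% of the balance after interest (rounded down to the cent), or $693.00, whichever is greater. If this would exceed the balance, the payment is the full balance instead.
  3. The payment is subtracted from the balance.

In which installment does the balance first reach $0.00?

Installment 1: opening $7,221.42; interest $245.52 → $7,466.94; payment $746.69; balance $6,720.25
Installment 2: opening $6,720.25; interest $228.48 → $6,948.73; payment $694.87; balance $6,253.86
Installment 3: opening $6,253.86; interest $212.63 → $6,466.49; payment $693.00; balance $5,773.49
Installment 4: opening $5,773.49; interest $196.29 → $5,969.78; payment $693.00; balance $5,276.78
Installment 5: opening $5,276.78; interest $179.41 → $5,456.19; payment $693.00; balance $4,763.19
Installment 6: opening $4,763.19; interest $161.94 → $4,925.13; payment $693.00; balance $4,232.13
Installment 7: opening $4,232.13; interest $143.89 → $4,376.02; payment $693.00; balance $3,683.02
Installment 8: opening $3,683.02; interest $125.22 → $3,808.24; payment $693.00; balance $3,115.24
Installment 9: opening $3,115.24; interest $105.91 → $3,221.15; payment $693.00; balance $2,528.15
Installment 10: opening $2,528.15; interest $85.95 → $2,614.10; payment $693.00; balance $1,921.10
Installment 11: opening $1,921.10; interest $65.31 → $1,986.41; payment $693.00; balance $1,293.41
Installment 12: opening $1,293.41; interest $43.97 → $1,337.38; payment $693.00; balance $644.38
Installment 13: opening $644.38; interest $21.90 → $666.28; payment $666.28; balance $0.00
Balance reaches $0.00 in installment 13.

13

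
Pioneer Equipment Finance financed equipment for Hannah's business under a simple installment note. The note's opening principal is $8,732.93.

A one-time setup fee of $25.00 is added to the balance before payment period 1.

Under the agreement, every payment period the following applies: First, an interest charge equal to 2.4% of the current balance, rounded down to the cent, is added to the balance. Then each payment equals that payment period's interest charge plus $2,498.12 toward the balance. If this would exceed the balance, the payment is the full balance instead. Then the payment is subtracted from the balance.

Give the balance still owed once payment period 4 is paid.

$0.00

Payment period 1: opening $8,757.93; interest $210.19 → $8,968.12; payment $2,708.31; balance $6,259.81
Payment period 2: opening $6,259.81; interest $150.23 → $6,410.04; payment $2,648.35; balance $3,761.69
Payment period 3: opening $3,761.69; interest $90.28 → $3,851.97; payment $2,588.40; balance $1,263.57
Payment period 4: opening $1,263.57; interest $30.32 → $1,293.89; payment $1,293.89; balance $0.00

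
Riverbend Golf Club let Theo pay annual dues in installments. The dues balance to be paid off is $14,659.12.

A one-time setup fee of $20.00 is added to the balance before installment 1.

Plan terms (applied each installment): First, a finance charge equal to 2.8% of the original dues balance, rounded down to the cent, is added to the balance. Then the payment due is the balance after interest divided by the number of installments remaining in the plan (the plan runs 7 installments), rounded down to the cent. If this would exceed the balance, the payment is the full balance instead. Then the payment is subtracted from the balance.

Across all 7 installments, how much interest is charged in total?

$2,873.15

# | Opening | Interest | Payment | End bal
1 | $14,679.12 | $410.45 | $2,155.65 | $12,933.92
2 | $12,933.92 | $410.45 | $2,224.06 | $11,120.31
3 | $11,120.31 | $410.45 | $2,306.15 | $9,224.61
4 | $9,224.61 | $410.45 | $2,408.76 | $7,226.30
5 | $7,226.30 | $410.45 | $2,545.58 | $5,091.17
6 | $5,091.17 | $410.45 | $2,750.81 | $2,750.81
7 | $2,750.81 | $410.45 | $3,161.26 | $0.00
Total interest: $410.45 + $410.45 + $410.45 + $410.45 + $410.45 + $410.45 + $410.45 = $2,873.15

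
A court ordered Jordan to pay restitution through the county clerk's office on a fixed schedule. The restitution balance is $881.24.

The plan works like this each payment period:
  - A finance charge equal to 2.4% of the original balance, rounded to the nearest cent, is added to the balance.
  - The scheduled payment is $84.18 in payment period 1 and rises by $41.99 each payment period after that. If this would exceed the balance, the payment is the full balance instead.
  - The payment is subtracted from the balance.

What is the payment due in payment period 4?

$210.15

Payment period 1: $881.24 +$21.15 interest = $902.39; pay $84.18 → $818.21
Payment period 2: $818.21 +$21.15 interest = $839.36; pay $126.17 → $713.19
Payment period 3: $713.19 +$21.15 interest = $734.34; pay $168.16 → $566.18
Payment period 4: $566.18 +$21.15 interest = $587.33; pay $210.15 → $377.18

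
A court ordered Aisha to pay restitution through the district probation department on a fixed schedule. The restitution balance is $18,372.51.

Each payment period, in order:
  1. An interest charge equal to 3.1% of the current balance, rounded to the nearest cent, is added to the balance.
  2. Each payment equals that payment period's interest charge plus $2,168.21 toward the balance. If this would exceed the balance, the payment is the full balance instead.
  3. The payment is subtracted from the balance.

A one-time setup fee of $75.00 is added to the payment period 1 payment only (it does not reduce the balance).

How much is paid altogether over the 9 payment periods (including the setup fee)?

$21,153.72

Payment period 1: $18,372.51 +$569.55 interest = $18,942.06; pay $2,737.76 (+ $75.00 fee) → $16,204.30
Payment period 2: $16,204.30 +$502.33 interest = $16,706.63; pay $2,670.54 → $14,036.09
Payment period 3: $14,036.09 +$435.12 interest = $14,471.21; pay $2,603.33 → $11,867.88
Payment period 4: $11,867.88 +$367.90 interest = $12,235.78; pay $2,536.11 → $9,699.67
Payment period 5: $9,699.67 +$300.69 interest = $10,000.36; pay $2,468.90 → $7,531.46
Payment period 6: $7,531.46 +$233.48 interest = $7,764.94; pay $2,401.69 → $5,363.25
Payment period 7: $5,363.25 +$166.26 interest = $5,529.51; pay $2,334.47 → $3,195.04
Payment period 8: $3,195.04 +$99.05 interest = $3,294.09; pay $2,267.26 → $1,026.83
Payment period 9: $1,026.83 +$31.83 interest = $1,058.66; pay $1,058.66 → $0.00
Total paid: $21,153.72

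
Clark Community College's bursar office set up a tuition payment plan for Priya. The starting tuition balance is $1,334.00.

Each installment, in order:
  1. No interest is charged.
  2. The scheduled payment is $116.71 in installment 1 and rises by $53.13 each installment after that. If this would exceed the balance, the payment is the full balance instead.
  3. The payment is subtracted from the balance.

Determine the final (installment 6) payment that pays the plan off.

$219.15

# | Opening | Payment | End bal
1 | $1,334.00 | $116.71 | $1,217.29
2 | $1,217.29 | $169.84 | $1,047.45
3 | $1,047.45 | $222.97 | $824.48
4 | $824.48 | $276.10 | $548.38
5 | $548.38 | $329.23 | $219.15
6 | $219.15 | $219.15 | $0.00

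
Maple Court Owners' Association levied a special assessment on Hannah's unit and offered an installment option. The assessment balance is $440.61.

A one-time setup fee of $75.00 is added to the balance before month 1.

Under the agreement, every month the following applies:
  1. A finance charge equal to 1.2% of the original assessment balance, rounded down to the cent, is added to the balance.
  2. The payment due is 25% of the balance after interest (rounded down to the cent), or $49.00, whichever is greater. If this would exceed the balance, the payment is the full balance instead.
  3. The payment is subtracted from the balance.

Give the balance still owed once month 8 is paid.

Month 1: opening $515.61; interest $5.28 → $520.89; payment $130.22; balance $390.67
Month 2: opening $390.67; interest $5.28 → $395.95; payment $98.98; balance $296.97
Month 3: opening $296.97; interest $5.28 → $302.25; payment $75.56; balance $226.69
Month 4: opening $226.69; interest $5.28 → $231.97; payment $57.99; balance $173.98
Month 5: opening $173.98; interest $5.28 → $179.26; payment $49.00; balance $130.26
Month 6: opening $130.26; interest $5.28 → $135.54; payment $49.00; balance $86.54
Month 7: opening $86.54; interest $5.28 → $91.82; payment $49.00; balance $42.82
Month 8: opening $42.82; interest $5.28 → $48.10; payment $48.10; balance $0.00

$0.00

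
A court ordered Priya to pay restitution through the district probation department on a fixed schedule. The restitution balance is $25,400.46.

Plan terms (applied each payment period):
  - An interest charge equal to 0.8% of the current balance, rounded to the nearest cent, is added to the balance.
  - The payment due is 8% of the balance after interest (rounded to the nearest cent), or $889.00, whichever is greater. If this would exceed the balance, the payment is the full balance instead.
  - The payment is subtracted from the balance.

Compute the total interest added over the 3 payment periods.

$566.39

Payment period 1: opening $25,400.46; interest $203.20 → $25,603.66; payment $2,048.29; balance $23,555.37
Payment period 2: opening $23,555.37; interest $188.44 → $23,743.81; payment $1,899.50; balance $21,844.31
Payment period 3: opening $21,844.31; interest $174.75 → $22,019.06; payment $1,761.52; balance $20,257.54
Total interest: $203.20 + $188.44 + $174.75 = $566.39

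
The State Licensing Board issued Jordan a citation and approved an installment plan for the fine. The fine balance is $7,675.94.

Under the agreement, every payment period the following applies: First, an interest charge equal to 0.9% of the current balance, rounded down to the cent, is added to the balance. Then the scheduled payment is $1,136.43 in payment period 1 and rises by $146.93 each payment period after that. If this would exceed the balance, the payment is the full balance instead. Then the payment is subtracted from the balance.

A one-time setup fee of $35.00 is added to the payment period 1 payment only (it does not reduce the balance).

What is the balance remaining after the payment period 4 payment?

Payment period 1: $7,675.94 +$69.08 interest = $7,745.02; pay $1,136.43 (+ $35.00 fee) → $6,608.59
Payment period 2: $6,608.59 +$59.47 interest = $6,668.06; pay $1,283.36 → $5,384.70
Payment period 3: $5,384.70 +$48.46 interest = $5,433.16; pay $1,430.29 → $4,002.87
Payment period 4: $4,002.87 +$36.02 interest = $4,038.89; pay $1,577.22 → $2,461.67

$2,461.67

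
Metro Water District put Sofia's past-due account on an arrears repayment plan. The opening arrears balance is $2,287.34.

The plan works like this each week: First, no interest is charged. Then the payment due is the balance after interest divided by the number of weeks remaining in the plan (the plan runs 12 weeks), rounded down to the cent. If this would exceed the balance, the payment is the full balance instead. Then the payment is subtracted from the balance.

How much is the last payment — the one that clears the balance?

$190.62

# | Opening | Payment | End bal
1 | $2,287.34 | $190.61 | $2,096.73
2 | $2,096.73 | $190.61 | $1,906.12
3 | $1,906.12 | $190.61 | $1,715.51
4 | $1,715.51 | $190.61 | $1,524.90
5 | $1,524.90 | $190.61 | $1,334.29
6 | $1,334.29 | $190.61 | $1,143.68
7 | $1,143.68 | $190.61 | $953.07
8 | $953.07 | $190.61 | $762.46
9 | $762.46 | $190.61 | $571.85
10 | $571.85 | $190.61 | $381.24
11 | $381.24 | $190.62 | $190.62
12 | $190.62 | $190.62 | $0.00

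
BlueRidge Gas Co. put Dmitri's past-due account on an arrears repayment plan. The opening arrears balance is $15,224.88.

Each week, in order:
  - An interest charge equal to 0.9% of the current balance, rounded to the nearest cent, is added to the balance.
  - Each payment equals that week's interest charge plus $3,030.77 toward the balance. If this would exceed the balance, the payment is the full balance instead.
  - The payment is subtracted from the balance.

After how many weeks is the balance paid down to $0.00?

6

Week 1: opening $15,224.88; interest $137.02 → $15,361.90; payment $3,167.79; balance $12,194.11
Week 2: opening $12,194.11; interest $109.75 → $12,303.86; payment $3,140.52; balance $9,163.34
Week 3: opening $9,163.34; interest $82.47 → $9,245.81; payment $3,113.24; balance $6,132.57
Week 4: opening $6,132.57; interest $55.19 → $6,187.76; payment $3,085.96; balance $3,101.80
Week 5: opening $3,101.80; interest $27.92 → $3,129.72; payment $3,058.69; balance $71.03
Week 6: opening $71.03; interest $0.64 → $71.67; payment $71.67; balance $0.00
Balance reaches $0.00 in week 6.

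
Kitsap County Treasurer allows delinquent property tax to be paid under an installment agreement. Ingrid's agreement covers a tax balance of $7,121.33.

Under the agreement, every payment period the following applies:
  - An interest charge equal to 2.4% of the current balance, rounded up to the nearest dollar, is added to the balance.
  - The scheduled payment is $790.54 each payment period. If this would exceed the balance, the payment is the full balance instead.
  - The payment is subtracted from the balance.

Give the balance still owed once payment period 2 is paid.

# | Opening | Interest | Payment | End bal
1 | $7,121.33 | $171.00 | $790.54 | $6,501.79
2 | $6,501.79 | $157.00 | $790.54 | $5,868.25

$5,868.25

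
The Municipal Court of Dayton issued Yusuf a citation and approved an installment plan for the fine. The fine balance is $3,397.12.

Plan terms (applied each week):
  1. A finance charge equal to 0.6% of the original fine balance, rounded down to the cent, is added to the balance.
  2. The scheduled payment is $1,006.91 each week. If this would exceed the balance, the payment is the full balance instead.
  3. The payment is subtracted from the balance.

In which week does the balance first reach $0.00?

Week 1: opening $3,397.12; interest $20.38 → $3,417.50; payment $1,006.91; balance $2,410.59
Week 2: opening $2,410.59; interest $20.38 → $2,430.97; payment $1,006.91; balance $1,424.06
Week 3: opening $1,424.06; interest $20.38 → $1,444.44; payment $1,006.91; balance $437.53
Week 4: opening $437.53; interest $20.38 → $457.91; payment $457.91; balance $0.00
Balance reaches $0.00 in week 4.

4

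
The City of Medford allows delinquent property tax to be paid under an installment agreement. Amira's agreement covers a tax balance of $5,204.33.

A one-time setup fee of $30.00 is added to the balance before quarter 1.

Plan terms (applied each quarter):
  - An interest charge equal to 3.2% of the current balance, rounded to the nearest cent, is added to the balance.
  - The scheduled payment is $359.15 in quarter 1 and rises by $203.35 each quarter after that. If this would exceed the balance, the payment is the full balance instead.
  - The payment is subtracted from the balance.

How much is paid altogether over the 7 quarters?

# | Opening | Interest | Payment | End bal
1 | $5,234.33 | $167.50 | $359.15 | $5,042.68
2 | $5,042.68 | $161.37 | $562.50 | $4,641.55
3 | $4,641.55 | $148.53 | $765.85 | $4,024.23
4 | $4,024.23 | $128.78 | $969.20 | $3,183.81
5 | $3,183.81 | $101.88 | $1,172.55 | $2,113.14
6 | $2,113.14 | $67.62 | $1,375.90 | $804.86
7 | $804.86 | $25.76 | $830.62 | $0.00
Total paid: $6,035.77

$6,035.77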